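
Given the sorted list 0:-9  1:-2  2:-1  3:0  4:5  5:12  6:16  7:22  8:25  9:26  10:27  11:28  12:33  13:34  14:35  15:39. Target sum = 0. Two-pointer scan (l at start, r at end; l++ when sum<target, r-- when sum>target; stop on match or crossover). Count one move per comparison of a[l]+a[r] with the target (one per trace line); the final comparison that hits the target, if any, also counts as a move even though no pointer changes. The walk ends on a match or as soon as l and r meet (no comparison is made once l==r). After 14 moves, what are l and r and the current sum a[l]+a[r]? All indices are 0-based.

[0,15] -9+39=30 >0 → r--
[0,14] -9+35=26 >0 → r--
[0,13] -9+34=25 >0 → r--
[0,12] -9+33=24 >0 → r--
[0,11] -9+28=19 >0 → r--
[0,10] -9+27=18 >0 → r--
[0,9] -9+26=17 >0 → r--
[0,8] -9+25=16 >0 → r--
[0,7] -9+22=13 >0 → r--
[0,6] -9+16=7 >0 → r--
[0,5] -9+12=3 >0 → r--
[0,4] -9+5=-4 <0 → l++
[1,4] -2+5=3 >0 → r--
[1,3] -2+0=-2 <0 → l++

l=2, r=3, sum=-1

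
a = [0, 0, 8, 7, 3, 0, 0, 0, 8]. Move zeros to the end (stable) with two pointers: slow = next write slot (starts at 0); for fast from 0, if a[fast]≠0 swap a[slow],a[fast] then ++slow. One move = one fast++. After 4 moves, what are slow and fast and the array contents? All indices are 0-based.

(s=0,f=0) a[fast]=0 → fast++
(s=0,f=1) a[fast]=0 → fast++
(s=0,f=2) a[fast]=8≠0 swap→a[0]=8 → slow++,fast++
(s=1,f=3) a[fast]=7≠0 swap→a[1]=7 → slow++,fast++

slow=2, fast=4, a=[8, 7, 0, 0, 3, 0, 0, 0, 8]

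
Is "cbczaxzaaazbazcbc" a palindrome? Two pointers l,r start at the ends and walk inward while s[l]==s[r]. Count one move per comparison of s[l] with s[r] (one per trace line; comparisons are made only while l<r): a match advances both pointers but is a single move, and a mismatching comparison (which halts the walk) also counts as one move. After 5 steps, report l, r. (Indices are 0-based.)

l=5, r=11

l=0 r=16: 'c'=='c', l++,r--
l=1 r=15: 'b'=='b', l++,r--
l=2 r=14: 'c'=='c', l++,r--
l=3 r=13: 'z'=='z', l++,r--
l=4 r=12: 'a'=='a', l++,r--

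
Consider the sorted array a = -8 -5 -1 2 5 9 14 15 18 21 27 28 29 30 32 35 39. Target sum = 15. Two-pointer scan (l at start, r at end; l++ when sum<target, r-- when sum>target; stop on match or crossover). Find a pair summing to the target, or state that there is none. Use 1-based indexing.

no pair

[1,17] -8+39=31 >15 → r--
[1,16] -8+35=27 >15 → r--
[1,15] -8+32=24 >15 → r--
[1,14] -8+30=22 >15 → r--
[1,13] -8+29=21 >15 → r--
[1,12] -8+28=20 >15 → r--
[1,11] -8+27=19 >15 → r--
[1,10] -8+21=13 <15 → l++
[2,10] -5+21=16 >15 → r--
[2,9] -5+18=13 <15 → l++
[3,9] -1+18=17 >15 → r--
[3,8] -1+15=14 <15 → l++
[4,8] 2+15=17 >15 → r--
[4,7] 2+14=16 >15 → r--
[4,6] 2+9=11 <15 → l++
[5,6] 5+9=14 <15 → l++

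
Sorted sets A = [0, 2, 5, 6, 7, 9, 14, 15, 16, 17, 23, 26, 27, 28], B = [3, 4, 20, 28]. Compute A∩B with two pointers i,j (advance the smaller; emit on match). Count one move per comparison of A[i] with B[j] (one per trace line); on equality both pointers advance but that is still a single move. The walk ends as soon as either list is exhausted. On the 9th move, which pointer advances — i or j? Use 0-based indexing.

i

[i=0,j=0] 0<3 → i++
[i=1,j=0] 2<3 → i++
[i=2,j=0] 5>3 → j++
[i=2,j=1] 5>4 → j++
[i=2,j=2] 5<20 → i++
[i=3,j=2] 6<20 → i++
[i=4,j=2] 7<20 → i++
[i=5,j=2] 9<20 → i++
[i=6,j=2] 14<20 → i++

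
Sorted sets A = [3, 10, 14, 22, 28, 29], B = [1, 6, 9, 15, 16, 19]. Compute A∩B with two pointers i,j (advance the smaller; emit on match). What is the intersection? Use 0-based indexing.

intersection = []

i=0 j=0: 3>1, j++
i=0 j=1: 3<6, i++
i=1 j=1: 10>6, j++
i=1 j=2: 10>9, j++
i=1 j=3: 10<15, i++
i=2 j=3: 14<15, i++
i=3 j=3: 22>15, j++
i=3 j=4: 22>16, j++
i=3 j=5: 22>19, j++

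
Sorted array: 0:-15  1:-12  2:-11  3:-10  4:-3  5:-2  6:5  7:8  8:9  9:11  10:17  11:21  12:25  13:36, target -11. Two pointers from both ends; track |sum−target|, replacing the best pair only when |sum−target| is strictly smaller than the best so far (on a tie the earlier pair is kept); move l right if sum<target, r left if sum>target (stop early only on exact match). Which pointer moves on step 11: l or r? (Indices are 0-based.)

l

[0,13] -15+36=21 d=32 * → r--
[0,12] -15+25=10 d=21 * → r--
[0,11] -15+21=6 d=17 * → r--
[0,10] -15+17=2 d=13 * → r--
[0,9] -15+11=-4 d=7 * → r--
[0,8] -15+9=-6 d=5 * → r--
[0,7] -15+8=-7 d=4 * → r--
[0,6] -15+5=-10 d=1 * → r--
[0,5] -15+-2=-17 d=6 → l++
[1,5] -12+-2=-14 d=3 → l++
[2,5] -11+-2=-13 d=2 → l++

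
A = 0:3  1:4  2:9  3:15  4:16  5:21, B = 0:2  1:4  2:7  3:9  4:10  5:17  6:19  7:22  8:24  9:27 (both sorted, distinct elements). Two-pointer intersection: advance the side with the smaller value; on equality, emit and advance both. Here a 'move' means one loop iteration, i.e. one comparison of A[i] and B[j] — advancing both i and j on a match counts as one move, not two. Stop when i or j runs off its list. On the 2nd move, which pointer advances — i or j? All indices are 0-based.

[i=0,j=0] 3>2 → j++
[i=0,j=1] 3<4 → i++

i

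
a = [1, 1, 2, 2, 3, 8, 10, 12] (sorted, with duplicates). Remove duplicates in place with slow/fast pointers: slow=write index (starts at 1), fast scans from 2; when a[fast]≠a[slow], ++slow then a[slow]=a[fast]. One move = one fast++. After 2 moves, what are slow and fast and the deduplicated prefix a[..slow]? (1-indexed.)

slow=2, fast=4, prefix=[1, 2]

slow=1 fast=2: a[fast]=1=a[slow] dup, fast++
slow=1 fast=3: a[fast]=2≠a[slow]=1 write a[2]=2, slow++,fast++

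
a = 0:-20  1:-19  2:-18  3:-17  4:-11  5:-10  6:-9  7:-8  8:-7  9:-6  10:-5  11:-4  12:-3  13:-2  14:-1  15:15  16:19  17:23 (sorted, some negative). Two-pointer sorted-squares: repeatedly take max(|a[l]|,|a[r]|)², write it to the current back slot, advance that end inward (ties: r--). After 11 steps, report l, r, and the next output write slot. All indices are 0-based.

l=8, r=14, next write slot=6

[0,17] |-20|<=|23| out[17]=529 → r--
[0,16] |-20|>|19| out[16]=400 → l++
[1,16] |-19|<=|19| out[15]=361 → r--
[1,15] |-19|>|15| out[14]=361 → l++
[2,15] |-18|>|15| out[13]=324 → l++
[3,15] |-17|>|15| out[12]=289 → l++
[4,15] |-11|<=|15| out[11]=225 → r--
[4,14] |-11|>|-1| out[10]=121 → l++
[5,14] |-10|>|-1| out[9]=100 → l++
[6,14] |-9|>|-1| out[8]=81 → l++
[7,14] |-8|>|-1| out[7]=64 → l++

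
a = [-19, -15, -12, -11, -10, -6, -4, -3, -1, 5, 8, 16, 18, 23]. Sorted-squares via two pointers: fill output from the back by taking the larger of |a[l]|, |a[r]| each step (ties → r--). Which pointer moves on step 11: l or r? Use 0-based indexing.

r

l=0 r=13: |-19|<=|23| out[13]=529, r--
l=0 r=12: |-19|>|18| out[12]=361, l++
l=1 r=12: |-15|<=|18| out[11]=324, r--
l=1 r=11: |-15|<=|16| out[10]=256, r--
l=1 r=10: |-15|>|8| out[9]=225, l++
l=2 r=10: |-12|>|8| out[8]=144, l++
l=3 r=10: |-11|>|8| out[7]=121, l++
l=4 r=10: |-10|>|8| out[6]=100, l++
l=5 r=10: |-6|<=|8| out[5]=64, r--
l=5 r=9: |-6|>|5| out[4]=36, l++
l=6 r=9: |-4|<=|5| out[3]=25, r--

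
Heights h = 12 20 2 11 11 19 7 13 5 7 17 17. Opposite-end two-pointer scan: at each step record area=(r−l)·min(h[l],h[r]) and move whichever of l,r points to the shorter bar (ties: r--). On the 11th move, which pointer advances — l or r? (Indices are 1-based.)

r

[1,12] min(12,17)*11=132 best=132 * → l++
[2,12] min(20,17)*10=170 best=170 * → r--
[2,11] min(20,17)*9=153 best=170 → r--
[2,10] min(20,7)*8=56 best=170 → r--
[2,9] min(20,5)*7=35 best=170 → r--
[2,8] min(20,13)*6=78 best=170 → r--
[2,7] min(20,7)*5=35 best=170 → r--
[2,6] min(20,19)*4=76 best=170 → r--
[2,5] min(20,11)*3=33 best=170 → r--
[2,4] min(20,11)*2=22 best=170 → r--
[2,3] min(20,2)*1=2 best=170 → r--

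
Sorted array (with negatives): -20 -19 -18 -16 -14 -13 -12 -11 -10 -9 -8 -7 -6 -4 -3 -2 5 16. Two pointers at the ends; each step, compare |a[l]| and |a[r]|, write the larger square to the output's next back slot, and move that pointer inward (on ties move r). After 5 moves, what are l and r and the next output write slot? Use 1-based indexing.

l=5, r=17, next write slot=13

l=1 r=18: |-20|>|16| out[18]=400, l++
l=2 r=18: |-19|>|16| out[17]=361, l++
l=3 r=18: |-18|>|16| out[16]=324, l++
l=4 r=18: |-16|<=|16| out[15]=256, r--
l=4 r=17: |-16|>|5| out[14]=256, l++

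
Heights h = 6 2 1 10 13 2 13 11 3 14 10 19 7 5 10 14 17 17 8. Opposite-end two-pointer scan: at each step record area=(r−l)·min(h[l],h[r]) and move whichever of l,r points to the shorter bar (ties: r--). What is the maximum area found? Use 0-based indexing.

max area = 169

[0,18] min(6,8)*18=108 best=108 * → l++
[1,18] min(2,8)*17=34 best=108 → l++
[2,18] min(1,8)*16=16 best=108 → l++
[3,18] min(10,8)*15=120 best=120 * → r--
[3,17] min(10,17)*14=140 best=140 * → l++
[4,17] min(13,17)*13=169 best=169 * → l++
[5,17] min(2,17)*12=24 best=169 → l++
[6,17] min(13,17)*11=143 best=169 → l++
[7,17] min(11,17)*10=110 best=169 → l++
[8,17] min(3,17)*9=27 best=169 → l++
[9,17] min(14,17)*8=112 best=169 → l++
[10,17] min(10,17)*7=70 best=169 → l++
[11,17] min(19,17)*6=102 best=169 → r--
[11,16] min(19,17)*5=85 best=169 → r--
[11,15] min(19,14)*4=56 best=169 → r--
[11,14] min(19,10)*3=30 best=169 → r--
[11,13] min(19,5)*2=10 best=169 → r--
[11,12] min(19,7)*1=7 best=169 → r--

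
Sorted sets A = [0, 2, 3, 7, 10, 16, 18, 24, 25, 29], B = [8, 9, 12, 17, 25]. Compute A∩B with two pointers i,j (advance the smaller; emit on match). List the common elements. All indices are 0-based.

intersection = [25]

i=0 j=0: 0<8, i++
i=1 j=0: 2<8, i++
i=2 j=0: 3<8, i++
i=3 j=0: 7<8, i++
i=4 j=0: 10>8, j++
i=4 j=1: 10>9, j++
i=4 j=2: 10<12, i++
i=5 j=2: 16>12, j++
i=5 j=3: 16<17, i++
i=6 j=3: 18>17, j++
i=6 j=4: 18<25, i++
i=7 j=4: 24<25, i++
i=8 j=4: 25==25 emit, i++,j++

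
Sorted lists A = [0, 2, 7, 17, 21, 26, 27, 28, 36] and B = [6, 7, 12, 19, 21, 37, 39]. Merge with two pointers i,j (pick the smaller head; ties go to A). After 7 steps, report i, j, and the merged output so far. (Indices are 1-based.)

i=1 j=1: A[i]=0<=B[j]=6 take 0, i++
i=2 j=1: A[i]=2<=B[j]=6 take 2, i++
i=3 j=1: A[i]=7>B[j]=6 take 6, j++
i=3 j=2: A[i]=7<=B[j]=7 take 7, i++
i=4 j=2: A[i]=17>B[j]=7 take 7, j++
i=4 j=3: A[i]=17>B[j]=12 take 12, j++
i=4 j=4: A[i]=17<=B[j]=19 take 17, i++

i=5, j=4, merged so far=[0, 2, 6, 7, 7, 12, 17]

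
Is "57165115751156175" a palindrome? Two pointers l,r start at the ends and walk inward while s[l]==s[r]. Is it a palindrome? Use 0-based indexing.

l=0 r=16: '5'=='5', l++,r--
l=1 r=15: '7'=='7', l++,r--
l=2 r=14: '1'=='1', l++,r--
l=3 r=13: '6'=='6', l++,r--
l=4 r=12: '5'=='5', l++,r--
l=5 r=11: '1'=='1', l++,r--
l=6 r=10: '1'=='1', l++,r--
l=7 r=9: '5'=='5', l++,r--

palindrome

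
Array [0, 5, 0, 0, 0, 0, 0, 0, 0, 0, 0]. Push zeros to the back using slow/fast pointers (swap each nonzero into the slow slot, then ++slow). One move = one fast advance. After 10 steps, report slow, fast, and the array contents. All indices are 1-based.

slow=2, fast=11, a=[5, 0, 0, 0, 0, 0, 0, 0, 0, 0, 0]

(s=1,f=1) a[fast]=0 → fast++
(s=1,f=2) a[fast]=5≠0 swap→a[1]=5 → slow++,fast++
(s=2,f=3) a[fast]=0 → fast++
(s=2,f=4) a[fast]=0 → fast++
(s=2,f=5) a[fast]=0 → fast++
(s=2,f=6) a[fast]=0 → fast++
(s=2,f=7) a[fast]=0 → fast++
(s=2,f=8) a[fast]=0 → fast++
(s=2,f=9) a[fast]=0 → fast++
(s=2,f=10) a[fast]=0 → fast++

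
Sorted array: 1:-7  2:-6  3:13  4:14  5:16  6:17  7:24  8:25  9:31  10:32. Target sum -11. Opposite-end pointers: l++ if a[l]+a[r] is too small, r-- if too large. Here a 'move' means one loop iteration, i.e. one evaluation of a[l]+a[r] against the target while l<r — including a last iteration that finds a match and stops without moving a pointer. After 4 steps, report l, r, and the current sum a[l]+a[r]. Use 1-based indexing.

l=1, r=6, sum=10

[1,10] -7+32=25 >-11 → r--
[1,9] -7+31=24 >-11 → r--
[1,8] -7+25=18 >-11 → r--
[1,7] -7+24=17 >-11 → r--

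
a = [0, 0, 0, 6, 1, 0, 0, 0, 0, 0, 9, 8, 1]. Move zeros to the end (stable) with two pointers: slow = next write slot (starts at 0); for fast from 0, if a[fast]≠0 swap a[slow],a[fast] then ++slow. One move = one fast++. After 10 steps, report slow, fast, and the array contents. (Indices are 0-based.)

slow=2, fast=10, a=[6, 1, 0, 0, 0, 0, 0, 0, 0, 0, 9, 8, 1]

(s=0,f=0) a[fast]=0 → fast++
(s=0,f=1) a[fast]=0 → fast++
(s=0,f=2) a[fast]=0 → fast++
(s=0,f=3) a[fast]=6≠0 swap→a[0]=6 → slow++,fast++
(s=1,f=4) a[fast]=1≠0 swap→a[1]=1 → slow++,fast++
(s=2,f=5) a[fast]=0 → fast++
(s=2,f=6) a[fast]=0 → fast++
(s=2,f=7) a[fast]=0 → fast++
(s=2,f=8) a[fast]=0 → fast++
(s=2,f=9) a[fast]=0 → fast++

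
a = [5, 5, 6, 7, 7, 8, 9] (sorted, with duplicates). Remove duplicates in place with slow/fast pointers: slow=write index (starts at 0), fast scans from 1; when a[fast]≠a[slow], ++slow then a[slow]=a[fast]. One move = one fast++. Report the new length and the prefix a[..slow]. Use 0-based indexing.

(s=0,f=1) a[fast]=5=a[slow] dup → fast++
(s=0,f=2) a[fast]=6≠a[slow]=5 write a[1]=6 → slow++,fast++
(s=1,f=3) a[fast]=7≠a[slow]=6 write a[2]=7 → slow++,fast++
(s=2,f=4) a[fast]=7=a[slow] dup → fast++
(s=2,f=5) a[fast]=8≠a[slow]=7 write a[3]=8 → slow++,fast++
(s=3,f=6) a[fast]=9≠a[slow]=8 write a[4]=9 → slow++,fast++

length 5; prefix = [5, 6, 7, 8, 9]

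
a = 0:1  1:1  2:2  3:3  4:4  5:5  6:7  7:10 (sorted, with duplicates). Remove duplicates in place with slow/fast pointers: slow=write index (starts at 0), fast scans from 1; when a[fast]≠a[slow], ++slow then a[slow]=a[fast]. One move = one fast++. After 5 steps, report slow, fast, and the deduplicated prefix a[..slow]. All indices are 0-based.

(s=0,f=1) a[fast]=1=a[slow] dup → fast++
(s=0,f=2) a[fast]=2≠a[slow]=1 write a[1]=2 → slow++,fast++
(s=1,f=3) a[fast]=3≠a[slow]=2 write a[2]=3 → slow++,fast++
(s=2,f=4) a[fast]=4≠a[slow]=3 write a[3]=4 → slow++,fast++
(s=3,f=5) a[fast]=5≠a[slow]=4 write a[4]=5 → slow++,fast++

slow=4, fast=6, prefix=[1, 2, 3, 4, 5]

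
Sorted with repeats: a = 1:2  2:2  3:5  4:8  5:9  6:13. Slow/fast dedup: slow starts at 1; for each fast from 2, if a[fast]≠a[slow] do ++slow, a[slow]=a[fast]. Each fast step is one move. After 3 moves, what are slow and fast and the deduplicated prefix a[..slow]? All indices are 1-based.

slow=3, fast=5, prefix=[2, 5, 8]

(s=1,f=2) a[fast]=2=a[slow] dup → fast++
(s=1,f=3) a[fast]=5≠a[slow]=2 write a[2]=5 → slow++,fast++
(s=2,f=4) a[fast]=8≠a[slow]=5 write a[3]=8 → slow++,fast++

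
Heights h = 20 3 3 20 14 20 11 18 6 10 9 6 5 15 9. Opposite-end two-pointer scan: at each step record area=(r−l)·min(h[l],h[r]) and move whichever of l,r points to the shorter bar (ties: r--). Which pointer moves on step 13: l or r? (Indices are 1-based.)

r

l=1 r=15: min(20,9)*14=126 best=126 *, r--
l=1 r=14: min(20,15)*13=195 best=195 *, r--
l=1 r=13: min(20,5)*12=60 best=195, r--
l=1 r=12: min(20,6)*11=66 best=195, r--
l=1 r=11: min(20,9)*10=90 best=195, r--
l=1 r=10: min(20,10)*9=90 best=195, r--
l=1 r=9: min(20,6)*8=48 best=195, r--
l=1 r=8: min(20,18)*7=126 best=195, r--
l=1 r=7: min(20,11)*6=66 best=195, r--
l=1 r=6: min(20,20)*5=100 best=195, r--
l=1 r=5: min(20,14)*4=56 best=195, r--
l=1 r=4: min(20,20)*3=60 best=195, r--
l=1 r=3: min(20,3)*2=6 best=195, r--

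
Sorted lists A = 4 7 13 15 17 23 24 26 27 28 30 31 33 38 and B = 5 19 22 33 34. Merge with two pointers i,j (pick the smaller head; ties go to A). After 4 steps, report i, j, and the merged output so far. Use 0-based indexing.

i=3, j=1, merged so far=[4, 5, 7, 13]

i=0 j=0: A[i]=4<=B[j]=5 take 4, i++
i=1 j=0: A[i]=7>B[j]=5 take 5, j++
i=1 j=1: A[i]=7<=B[j]=19 take 7, i++
i=2 j=1: A[i]=13<=B[j]=19 take 13, i++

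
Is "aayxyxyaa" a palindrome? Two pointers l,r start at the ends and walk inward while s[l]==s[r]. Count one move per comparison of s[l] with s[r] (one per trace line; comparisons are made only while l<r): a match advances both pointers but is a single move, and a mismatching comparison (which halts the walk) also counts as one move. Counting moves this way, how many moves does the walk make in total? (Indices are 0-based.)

l=0 r=8: 'a'=='a', l++,r--
l=1 r=7: 'a'=='a', l++,r--
l=2 r=6: 'y'=='y', l++,r--
l=3 r=5: 'x'=='x', l++,r--

4 moves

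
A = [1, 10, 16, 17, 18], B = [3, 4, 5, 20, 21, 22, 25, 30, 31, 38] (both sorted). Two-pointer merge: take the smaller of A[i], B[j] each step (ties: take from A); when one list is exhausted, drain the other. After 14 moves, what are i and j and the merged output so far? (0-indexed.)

i=5, j=9, merged so far=[1, 3, 4, 5, 10, 16, 17, 18, 20, 21, 22, 25, 30, 31]

i=0 j=0: A[i]=1<=B[j]=3 take 1, i++
i=1 j=0: A[i]=10>B[j]=3 take 3, j++
i=1 j=1: A[i]=10>B[j]=4 take 4, j++
i=1 j=2: A[i]=10>B[j]=5 take 5, j++
i=1 j=3: A[i]=10<=B[j]=20 take 10, i++
i=2 j=3: A[i]=16<=B[j]=20 take 16, i++
i=3 j=3: A[i]=17<=B[j]=20 take 17, i++
i=4 j=3: A[i]=18<=B[j]=20 take 18, i++
i=5 j=3: A done, take B[j]=20, j++
i=5 j=4: A done, take B[j]=21, j++
i=5 j=5: A done, take B[j]=22, j++
i=5 j=6: A done, take B[j]=25, j++
i=5 j=7: A done, take B[j]=30, j++
i=5 j=8: A done, take B[j]=31, j++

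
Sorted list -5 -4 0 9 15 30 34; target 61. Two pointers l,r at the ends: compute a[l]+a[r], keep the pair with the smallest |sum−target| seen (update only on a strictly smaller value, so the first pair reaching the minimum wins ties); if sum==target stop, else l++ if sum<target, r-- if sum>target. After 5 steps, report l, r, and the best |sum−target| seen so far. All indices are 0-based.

l=0 r=6: -5+34=29 d=32 *, l++
l=1 r=6: -4+34=30 d=31 *, l++
l=2 r=6: 0+34=34 d=27 *, l++
l=3 r=6: 9+34=43 d=18 *, l++
l=4 r=6: 15+34=49 d=12 *, l++

l=5, r=6, best |Δ|=12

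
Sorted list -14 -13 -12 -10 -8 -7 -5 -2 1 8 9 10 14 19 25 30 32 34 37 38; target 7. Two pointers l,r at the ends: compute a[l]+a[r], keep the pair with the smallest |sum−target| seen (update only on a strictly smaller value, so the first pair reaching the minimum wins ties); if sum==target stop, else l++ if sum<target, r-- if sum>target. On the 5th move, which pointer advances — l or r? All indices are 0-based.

[0,19] -14+38=24 d=17 * → r--
[0,18] -14+37=23 d=16 * → r--
[0,17] -14+34=20 d=13 * → r--
[0,16] -14+32=18 d=11 * → r--
[0,15] -14+30=16 d=9 * → r--

r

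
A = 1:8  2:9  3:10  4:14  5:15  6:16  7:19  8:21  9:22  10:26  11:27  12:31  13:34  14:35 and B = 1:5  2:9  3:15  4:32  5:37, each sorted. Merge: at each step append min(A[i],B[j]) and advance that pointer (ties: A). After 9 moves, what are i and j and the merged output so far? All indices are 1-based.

i=7, j=4, merged so far=[5, 8, 9, 9, 10, 14, 15, 15, 16]

i=1 j=1: A[i]=8>B[j]=5 take 5, j++
i=1 j=2: A[i]=8<=B[j]=9 take 8, i++
i=2 j=2: A[i]=9<=B[j]=9 take 9, i++
i=3 j=2: A[i]=10>B[j]=9 take 9, j++
i=3 j=3: A[i]=10<=B[j]=15 take 10, i++
i=4 j=3: A[i]=14<=B[j]=15 take 14, i++
i=5 j=3: A[i]=15<=B[j]=15 take 15, i++
i=6 j=3: A[i]=16>B[j]=15 take 15, j++
i=6 j=4: A[i]=16<=B[j]=32 take 16, i++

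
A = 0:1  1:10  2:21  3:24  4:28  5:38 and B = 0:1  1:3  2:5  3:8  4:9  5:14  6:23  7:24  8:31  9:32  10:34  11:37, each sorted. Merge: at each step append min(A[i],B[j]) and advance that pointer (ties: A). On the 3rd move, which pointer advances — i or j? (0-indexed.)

[i=0,j=0] A[i]=1<=B[j]=1 take 1 → i++
[i=1,j=0] A[i]=10>B[j]=1 take 1 → j++
[i=1,j=1] A[i]=10>B[j]=3 take 3 → j++

j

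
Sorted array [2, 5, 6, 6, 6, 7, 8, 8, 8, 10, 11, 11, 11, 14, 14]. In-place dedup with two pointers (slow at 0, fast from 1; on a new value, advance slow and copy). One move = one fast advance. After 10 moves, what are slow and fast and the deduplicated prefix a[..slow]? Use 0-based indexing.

(s=0,f=1) a[fast]=5≠a[slow]=2 write a[1]=5 → slow++,fast++
(s=1,f=2) a[fast]=6≠a[slow]=5 write a[2]=6 → slow++,fast++
(s=2,f=3) a[fast]=6=a[slow] dup → fast++
(s=2,f=4) a[fast]=6=a[slow] dup → fast++
(s=2,f=5) a[fast]=7≠a[slow]=6 write a[3]=7 → slow++,fast++
(s=3,f=6) a[fast]=8≠a[slow]=7 write a[4]=8 → slow++,fast++
(s=4,f=7) a[fast]=8=a[slow] dup → fast++
(s=4,f=8) a[fast]=8=a[slow] dup → fast++
(s=4,f=9) a[fast]=10≠a[slow]=8 write a[5]=10 → slow++,fast++
(s=5,f=10) a[fast]=11≠a[slow]=10 write a[6]=11 → slow++,fast++

slow=6, fast=11, prefix=[2, 5, 6, 7, 8, 10, 11]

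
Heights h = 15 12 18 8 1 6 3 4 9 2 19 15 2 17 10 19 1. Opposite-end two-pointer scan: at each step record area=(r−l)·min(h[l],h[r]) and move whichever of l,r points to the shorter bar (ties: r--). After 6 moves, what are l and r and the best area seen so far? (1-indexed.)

[1,17] min(15,1)*16=16 best=16 * → r--
[1,16] min(15,19)*15=225 best=225 * → l++
[2,16] min(12,19)*14=168 best=225 → l++
[3,16] min(18,19)*13=234 best=234 * → l++
[4,16] min(8,19)*12=96 best=234 → l++
[5,16] min(1,19)*11=11 best=234 → l++

l=6, r=16, best area=234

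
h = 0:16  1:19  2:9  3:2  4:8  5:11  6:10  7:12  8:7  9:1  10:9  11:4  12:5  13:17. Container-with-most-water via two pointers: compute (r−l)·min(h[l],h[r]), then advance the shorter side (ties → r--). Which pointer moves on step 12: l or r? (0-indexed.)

r

l=0 r=13: min(16,17)*13=208 best=208 *, l++
l=1 r=13: min(19,17)*12=204 best=208, r--
l=1 r=12: min(19,5)*11=55 best=208, r--
l=1 r=11: min(19,4)*10=40 best=208, r--
l=1 r=10: min(19,9)*9=81 best=208, r--
l=1 r=9: min(19,1)*8=8 best=208, r--
l=1 r=8: min(19,7)*7=49 best=208, r--
l=1 r=7: min(19,12)*6=72 best=208, r--
l=1 r=6: min(19,10)*5=50 best=208, r--
l=1 r=5: min(19,11)*4=44 best=208, r--
l=1 r=4: min(19,8)*3=24 best=208, r--
l=1 r=3: min(19,2)*2=4 best=208, r--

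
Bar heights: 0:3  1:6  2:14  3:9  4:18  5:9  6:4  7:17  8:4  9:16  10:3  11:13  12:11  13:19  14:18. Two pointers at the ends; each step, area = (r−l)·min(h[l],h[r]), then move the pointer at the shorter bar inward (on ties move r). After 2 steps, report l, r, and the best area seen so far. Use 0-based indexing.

l=2, r=14, best area=78

l=0 r=14: min(3,18)*14=42 best=42 *, l++
l=1 r=14: min(6,18)*13=78 best=78 *, l++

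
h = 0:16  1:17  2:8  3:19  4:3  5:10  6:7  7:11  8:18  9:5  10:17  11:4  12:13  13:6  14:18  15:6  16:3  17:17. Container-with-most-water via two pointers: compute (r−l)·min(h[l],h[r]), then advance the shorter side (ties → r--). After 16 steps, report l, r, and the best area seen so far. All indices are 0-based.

l=3, r=4, best area=272

l=0 r=17: min(16,17)*17=272 best=272 *, l++
l=1 r=17: min(17,17)*16=272 best=272, r--
l=1 r=16: min(17,3)*15=45 best=272, r--
l=1 r=15: min(17,6)*14=84 best=272, r--
l=1 r=14: min(17,18)*13=221 best=272, l++
l=2 r=14: min(8,18)*12=96 best=272, l++
l=3 r=14: min(19,18)*11=198 best=272, r--
l=3 r=13: min(19,6)*10=60 best=272, r--
l=3 r=12: min(19,13)*9=117 best=272, r--
l=3 r=11: min(19,4)*8=32 best=272, r--
l=3 r=10: min(19,17)*7=119 best=272, r--
l=3 r=9: min(19,5)*6=30 best=272, r--
l=3 r=8: min(19,18)*5=90 best=272, r--
l=3 r=7: min(19,11)*4=44 best=272, r--
l=3 r=6: min(19,7)*3=21 best=272, r--
l=3 r=5: min(19,10)*2=20 best=272, r--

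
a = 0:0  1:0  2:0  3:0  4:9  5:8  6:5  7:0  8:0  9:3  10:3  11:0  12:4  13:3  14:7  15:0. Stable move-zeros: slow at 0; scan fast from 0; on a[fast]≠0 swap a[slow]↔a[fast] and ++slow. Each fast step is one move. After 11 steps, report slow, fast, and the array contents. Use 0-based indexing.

slow=5, fast=11, a=[9, 8, 5, 3, 3, 0, 0, 0, 0, 0, 0, 0, 4, 3, 7, 0]

slow=0 fast=0: a[fast]=0, fast++
slow=0 fast=1: a[fast]=0, fast++
slow=0 fast=2: a[fast]=0, fast++
slow=0 fast=3: a[fast]=0, fast++
slow=0 fast=4: a[fast]=9≠0 swap→a[0]=9, slow++,fast++
slow=1 fast=5: a[fast]=8≠0 swap→a[1]=8, slow++,fast++
slow=2 fast=6: a[fast]=5≠0 swap→a[2]=5, slow++,fast++
slow=3 fast=7: a[fast]=0, fast++
slow=3 fast=8: a[fast]=0, fast++
slow=3 fast=9: a[fast]=3≠0 swap→a[3]=3, slow++,fast++
slow=4 fast=10: a[fast]=3≠0 swap→a[4]=3, slow++,fast++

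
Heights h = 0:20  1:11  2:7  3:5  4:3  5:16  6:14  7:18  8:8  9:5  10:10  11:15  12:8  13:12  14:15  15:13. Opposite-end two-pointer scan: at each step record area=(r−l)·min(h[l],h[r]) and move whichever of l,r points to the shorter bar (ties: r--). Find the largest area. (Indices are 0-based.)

[0,15] min(20,13)*15=195 best=195 * → r--
[0,14] min(20,15)*14=210 best=210 * → r--
[0,13] min(20,12)*13=156 best=210 → r--
[0,12] min(20,8)*12=96 best=210 → r--
[0,11] min(20,15)*11=165 best=210 → r--
[0,10] min(20,10)*10=100 best=210 → r--
[0,9] min(20,5)*9=45 best=210 → r--
[0,8] min(20,8)*8=64 best=210 → r--
[0,7] min(20,18)*7=126 best=210 → r--
[0,6] min(20,14)*6=84 best=210 → r--
[0,5] min(20,16)*5=80 best=210 → r--
[0,4] min(20,3)*4=12 best=210 → r--
[0,3] min(20,5)*3=15 best=210 → r--
[0,2] min(20,7)*2=14 best=210 → r--
[0,1] min(20,11)*1=11 best=210 → r--

max area = 210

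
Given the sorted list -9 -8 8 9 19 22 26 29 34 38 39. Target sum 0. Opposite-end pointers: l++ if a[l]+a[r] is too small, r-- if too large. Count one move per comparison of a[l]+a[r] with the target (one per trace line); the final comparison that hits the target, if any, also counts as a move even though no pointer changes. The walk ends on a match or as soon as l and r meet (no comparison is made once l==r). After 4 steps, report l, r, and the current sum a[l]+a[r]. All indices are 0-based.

l=0, r=6, sum=17

[0,10] -9+39=30 >0 → r--
[0,9] -9+38=29 >0 → r--
[0,8] -9+34=25 >0 → r--
[0,7] -9+29=20 >0 → r--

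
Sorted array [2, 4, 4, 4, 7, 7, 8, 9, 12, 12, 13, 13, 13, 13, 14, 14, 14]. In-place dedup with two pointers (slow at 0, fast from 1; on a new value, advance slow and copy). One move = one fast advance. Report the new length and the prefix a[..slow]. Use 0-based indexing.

length 8; prefix = [2, 4, 7, 8, 9, 12, 13, 14]

(s=0,f=1) a[fast]=4≠a[slow]=2 write a[1]=4 → slow++,fast++
(s=1,f=2) a[fast]=4=a[slow] dup → fast++
(s=1,f=3) a[fast]=4=a[slow] dup → fast++
(s=1,f=4) a[fast]=7≠a[slow]=4 write a[2]=7 → slow++,fast++
(s=2,f=5) a[fast]=7=a[slow] dup → fast++
(s=2,f=6) a[fast]=8≠a[slow]=7 write a[3]=8 → slow++,fast++
(s=3,f=7) a[fast]=9≠a[slow]=8 write a[4]=9 → slow++,fast++
(s=4,f=8) a[fast]=12≠a[slow]=9 write a[5]=12 → slow++,fast++
(s=5,f=9) a[fast]=12=a[slow] dup → fast++
(s=5,f=10) a[fast]=13≠a[slow]=12 write a[6]=13 → slow++,fast++
(s=6,f=11) a[fast]=13=a[slow] dup → fast++
(s=6,f=12) a[fast]=13=a[slow] dup → fast++
(s=6,f=13) a[fast]=13=a[slow] dup → fast++
(s=6,f=14) a[fast]=14≠a[slow]=13 write a[7]=14 → slow++,fast++
(s=7,f=15) a[fast]=14=a[slow] dup → fast++
(s=7,f=16) a[fast]=14=a[slow] dup → fast++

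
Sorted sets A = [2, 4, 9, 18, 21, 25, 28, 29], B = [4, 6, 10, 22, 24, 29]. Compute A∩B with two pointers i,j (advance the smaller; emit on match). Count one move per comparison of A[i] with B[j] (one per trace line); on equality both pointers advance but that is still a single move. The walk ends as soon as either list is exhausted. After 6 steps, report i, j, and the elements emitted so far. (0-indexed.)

[i=0,j=0] 2<4 → i++
[i=1,j=0] 4==4 emit → i++,j++
[i=2,j=1] 9>6 → j++
[i=2,j=2] 9<10 → i++
[i=3,j=2] 18>10 → j++
[i=3,j=3] 18<22 → i++

i=4, j=3, emitted=[4]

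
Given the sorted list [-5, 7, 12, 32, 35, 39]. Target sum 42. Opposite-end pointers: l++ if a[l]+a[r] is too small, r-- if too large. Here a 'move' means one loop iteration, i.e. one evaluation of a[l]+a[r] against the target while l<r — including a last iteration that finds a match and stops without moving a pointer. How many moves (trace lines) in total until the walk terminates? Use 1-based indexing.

3 moves

l=1 r=6: -5+39=34 <42, l++
l=2 r=6: 7+39=46 >42, r--
l=2 r=5: 7+35=42, found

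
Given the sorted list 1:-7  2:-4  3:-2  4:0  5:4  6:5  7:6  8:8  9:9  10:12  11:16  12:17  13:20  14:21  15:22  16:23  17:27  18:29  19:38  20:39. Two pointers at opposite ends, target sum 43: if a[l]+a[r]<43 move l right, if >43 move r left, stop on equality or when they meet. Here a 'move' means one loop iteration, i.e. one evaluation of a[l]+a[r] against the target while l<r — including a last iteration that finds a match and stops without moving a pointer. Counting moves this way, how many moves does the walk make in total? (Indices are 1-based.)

5 moves

l=1 r=20: -7+39=32 <43, l++
l=2 r=20: -4+39=35 <43, l++
l=3 r=20: -2+39=37 <43, l++
l=4 r=20: 0+39=39 <43, l++
l=5 r=20: 4+39=43, found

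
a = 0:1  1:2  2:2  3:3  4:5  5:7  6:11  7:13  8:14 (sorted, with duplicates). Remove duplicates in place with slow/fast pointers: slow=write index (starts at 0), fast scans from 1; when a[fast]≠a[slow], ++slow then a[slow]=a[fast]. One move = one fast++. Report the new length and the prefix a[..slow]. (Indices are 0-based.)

length 8; prefix = [1, 2, 3, 5, 7, 11, 13, 14]

slow=0 fast=1: a[fast]=2≠a[slow]=1 write a[1]=2, slow++,fast++
slow=1 fast=2: a[fast]=2=a[slow] dup, fast++
slow=1 fast=3: a[fast]=3≠a[slow]=2 write a[2]=3, slow++,fast++
slow=2 fast=4: a[fast]=5≠a[slow]=3 write a[3]=5, slow++,fast++
slow=3 fast=5: a[fast]=7≠a[slow]=5 write a[4]=7, slow++,fast++
slow=4 fast=6: a[fast]=11≠a[slow]=7 write a[5]=11, slow++,fast++
slow=5 fast=7: a[fast]=13≠a[slow]=11 write a[6]=13, slow++,fast++
slow=6 fast=8: a[fast]=14≠a[slow]=13 write a[7]=14, slow++,fast++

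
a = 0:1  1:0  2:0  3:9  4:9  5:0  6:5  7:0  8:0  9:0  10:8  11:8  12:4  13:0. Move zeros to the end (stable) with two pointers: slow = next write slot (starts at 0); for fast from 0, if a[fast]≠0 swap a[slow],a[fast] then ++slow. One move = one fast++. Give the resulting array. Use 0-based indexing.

slow=0 fast=0: a[fast]=1≠0 swap→a[0]=1, slow++,fast++
slow=1 fast=1: a[fast]=0, fast++
slow=1 fast=2: a[fast]=0, fast++
slow=1 fast=3: a[fast]=9≠0 swap→a[1]=9, slow++,fast++
slow=2 fast=4: a[fast]=9≠0 swap→a[2]=9, slow++,fast++
slow=3 fast=5: a[fast]=0, fast++
slow=3 fast=6: a[fast]=5≠0 swap→a[3]=5, slow++,fast++
slow=4 fast=7: a[fast]=0, fast++
slow=4 fast=8: a[fast]=0, fast++
slow=4 fast=9: a[fast]=0, fast++
slow=4 fast=10: a[fast]=8≠0 swap→a[4]=8, slow++,fast++
slow=5 fast=11: a[fast]=8≠0 swap→a[5]=8, slow++,fast++
slow=6 fast=12: a[fast]=4≠0 swap→a[6]=4, slow++,fast++
slow=7 fast=13: a[fast]=0, fast++

[1, 9, 9, 5, 8, 8, 4, 0, 0, 0, 0, 0, 0, 0]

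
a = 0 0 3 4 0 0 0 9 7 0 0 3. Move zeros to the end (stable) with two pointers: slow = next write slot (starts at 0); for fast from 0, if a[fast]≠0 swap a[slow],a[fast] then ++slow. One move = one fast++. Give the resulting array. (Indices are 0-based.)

slow=0 fast=0: a[fast]=0, fast++
slow=0 fast=1: a[fast]=0, fast++
slow=0 fast=2: a[fast]=3≠0 swap→a[0]=3, slow++,fast++
slow=1 fast=3: a[fast]=4≠0 swap→a[1]=4, slow++,fast++
slow=2 fast=4: a[fast]=0, fast++
slow=2 fast=5: a[fast]=0, fast++
slow=2 fast=6: a[fast]=0, fast++
slow=2 fast=7: a[fast]=9≠0 swap→a[2]=9, slow++,fast++
slow=3 fast=8: a[fast]=7≠0 swap→a[3]=7, slow++,fast++
slow=4 fast=9: a[fast]=0, fast++
slow=4 fast=10: a[fast]=0, fast++
slow=4 fast=11: a[fast]=3≠0 swap→a[4]=3, slow++,fast++

[3, 4, 9, 7, 3, 0, 0, 0, 0, 0, 0, 0]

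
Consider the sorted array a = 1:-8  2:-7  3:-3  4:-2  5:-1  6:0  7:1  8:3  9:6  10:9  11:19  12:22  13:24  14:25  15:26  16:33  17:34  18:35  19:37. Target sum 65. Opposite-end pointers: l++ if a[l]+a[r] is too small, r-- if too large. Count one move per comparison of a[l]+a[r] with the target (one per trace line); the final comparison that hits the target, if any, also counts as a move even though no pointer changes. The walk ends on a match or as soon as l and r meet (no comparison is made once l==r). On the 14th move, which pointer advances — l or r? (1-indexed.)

l=1 r=19: -8+37=29 <65, l++
l=2 r=19: -7+37=30 <65, l++
l=3 r=19: -3+37=34 <65, l++
l=4 r=19: -2+37=35 <65, l++
l=5 r=19: -1+37=36 <65, l++
l=6 r=19: 0+37=37 <65, l++
l=7 r=19: 1+37=38 <65, l++
l=8 r=19: 3+37=40 <65, l++
l=9 r=19: 6+37=43 <65, l++
l=10 r=19: 9+37=46 <65, l++
l=11 r=19: 19+37=56 <65, l++
l=12 r=19: 22+37=59 <65, l++
l=13 r=19: 24+37=61 <65, l++
l=14 r=19: 25+37=62 <65, l++

l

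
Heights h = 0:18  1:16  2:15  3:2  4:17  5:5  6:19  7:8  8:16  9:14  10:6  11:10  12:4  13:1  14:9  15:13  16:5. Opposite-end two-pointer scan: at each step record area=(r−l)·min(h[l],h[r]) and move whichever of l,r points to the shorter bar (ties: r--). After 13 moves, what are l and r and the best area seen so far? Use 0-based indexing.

l=0 r=16: min(18,5)*16=80 best=80 *, r--
l=0 r=15: min(18,13)*15=195 best=195 *, r--
l=0 r=14: min(18,9)*14=126 best=195, r--
l=0 r=13: min(18,1)*13=13 best=195, r--
l=0 r=12: min(18,4)*12=48 best=195, r--
l=0 r=11: min(18,10)*11=110 best=195, r--
l=0 r=10: min(18,6)*10=60 best=195, r--
l=0 r=9: min(18,14)*9=126 best=195, r--
l=0 r=8: min(18,16)*8=128 best=195, r--
l=0 r=7: min(18,8)*7=56 best=195, r--
l=0 r=6: min(18,19)*6=108 best=195, l++
l=1 r=6: min(16,19)*5=80 best=195, l++
l=2 r=6: min(15,19)*4=60 best=195, l++

l=3, r=6, best area=195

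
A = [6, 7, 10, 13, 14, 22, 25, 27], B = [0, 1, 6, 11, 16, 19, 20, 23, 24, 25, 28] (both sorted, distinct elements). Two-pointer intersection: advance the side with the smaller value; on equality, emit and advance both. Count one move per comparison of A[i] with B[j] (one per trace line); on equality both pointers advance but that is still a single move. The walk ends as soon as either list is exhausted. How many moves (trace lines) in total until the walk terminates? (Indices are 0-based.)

16 moves

[i=0,j=0] 6>0 → j++
[i=0,j=1] 6>1 → j++
[i=0,j=2] 6==6 emit → i++,j++
[i=1,j=3] 7<11 → i++
[i=2,j=3] 10<11 → i++
[i=3,j=3] 13>11 → j++
[i=3,j=4] 13<16 → i++
[i=4,j=4] 14<16 → i++
[i=5,j=4] 22>16 → j++
[i=5,j=5] 22>19 → j++
[i=5,j=6] 22>20 → j++
[i=5,j=7] 22<23 → i++
[i=6,j=7] 25>23 → j++
[i=6,j=8] 25>24 → j++
[i=6,j=9] 25==25 emit → i++,j++
[i=7,j=10] 27<28 → i++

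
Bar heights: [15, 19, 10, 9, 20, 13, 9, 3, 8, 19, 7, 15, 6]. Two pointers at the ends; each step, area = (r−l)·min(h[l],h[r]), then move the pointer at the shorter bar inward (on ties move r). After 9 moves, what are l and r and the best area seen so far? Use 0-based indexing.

[0,12] min(15,6)*12=72 best=72 * → r--
[0,11] min(15,15)*11=165 best=165 * → r--
[0,10] min(15,7)*10=70 best=165 → r--
[0,9] min(15,19)*9=135 best=165 → l++
[1,9] min(19,19)*8=152 best=165 → r--
[1,8] min(19,8)*7=56 best=165 → r--
[1,7] min(19,3)*6=18 best=165 → r--
[1,6] min(19,9)*5=45 best=165 → r--
[1,5] min(19,13)*4=52 best=165 → r--

l=1, r=4, best area=165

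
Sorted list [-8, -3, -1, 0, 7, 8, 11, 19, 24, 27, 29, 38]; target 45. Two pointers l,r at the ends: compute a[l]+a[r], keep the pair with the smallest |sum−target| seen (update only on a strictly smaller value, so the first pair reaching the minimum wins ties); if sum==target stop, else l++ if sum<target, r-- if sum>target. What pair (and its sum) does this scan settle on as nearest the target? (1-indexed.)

[1,12] -8+38=30 d=15 * → l++
[2,12] -3+38=35 d=10 * → l++
[3,12] -1+38=37 d=8 * → l++
[4,12] 0+38=38 d=7 * → l++
[5,12] 7+38=45 d=0 * → stop

pair (7, 38) with sum 45 (|Δ|=0)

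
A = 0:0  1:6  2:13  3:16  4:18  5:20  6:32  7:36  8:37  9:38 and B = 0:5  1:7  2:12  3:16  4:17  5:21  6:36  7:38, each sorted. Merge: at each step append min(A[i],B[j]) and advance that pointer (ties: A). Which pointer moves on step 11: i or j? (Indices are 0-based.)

i

[i=0,j=0] A[i]=0<=B[j]=5 take 0 → i++
[i=1,j=0] A[i]=6>B[j]=5 take 5 → j++
[i=1,j=1] A[i]=6<=B[j]=7 take 6 → i++
[i=2,j=1] A[i]=13>B[j]=7 take 7 → j++
[i=2,j=2] A[i]=13>B[j]=12 take 12 → j++
[i=2,j=3] A[i]=13<=B[j]=16 take 13 → i++
[i=3,j=3] A[i]=16<=B[j]=16 take 16 → i++
[i=4,j=3] A[i]=18>B[j]=16 take 16 → j++
[i=4,j=4] A[i]=18>B[j]=17 take 17 → j++
[i=4,j=5] A[i]=18<=B[j]=21 take 18 → i++
[i=5,j=5] A[i]=20<=B[j]=21 take 20 → i++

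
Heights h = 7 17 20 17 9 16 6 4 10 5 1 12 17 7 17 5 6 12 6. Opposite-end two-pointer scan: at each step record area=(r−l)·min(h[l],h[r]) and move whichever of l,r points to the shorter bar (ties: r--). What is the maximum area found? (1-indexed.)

[1,19] min(7,6)*18=108 best=108 * → r--
[1,18] min(7,12)*17=119 best=119 * → l++
[2,18] min(17,12)*16=192 best=192 * → r--
[2,17] min(17,6)*15=90 best=192 → r--
[2,16] min(17,5)*14=70 best=192 → r--
[2,15] min(17,17)*13=221 best=221 * → r--
[2,14] min(17,7)*12=84 best=221 → r--
[2,13] min(17,17)*11=187 best=221 → r--
[2,12] min(17,12)*10=120 best=221 → r--
[2,11] min(17,1)*9=9 best=221 → r--
[2,10] min(17,5)*8=40 best=221 → r--
[2,9] min(17,10)*7=70 best=221 → r--
[2,8] min(17,4)*6=24 best=221 → r--
[2,7] min(17,6)*5=30 best=221 → r--
[2,6] min(17,16)*4=64 best=221 → r--
[2,5] min(17,9)*3=27 best=221 → r--
[2,4] min(17,17)*2=34 best=221 → r--
[2,3] min(17,20)*1=17 best=221 → l++

max area = 221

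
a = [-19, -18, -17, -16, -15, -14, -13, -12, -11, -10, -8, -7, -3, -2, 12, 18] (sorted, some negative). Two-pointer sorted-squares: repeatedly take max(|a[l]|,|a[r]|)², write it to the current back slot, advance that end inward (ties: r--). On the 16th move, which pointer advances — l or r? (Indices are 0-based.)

r

l=0 r=15: |-19|>|18| out[15]=361, l++
l=1 r=15: |-18|<=|18| out[14]=324, r--
l=1 r=14: |-18|>|12| out[13]=324, l++
l=2 r=14: |-17|>|12| out[12]=289, l++
l=3 r=14: |-16|>|12| out[11]=256, l++
l=4 r=14: |-15|>|12| out[10]=225, l++
l=5 r=14: |-14|>|12| out[9]=196, l++
l=6 r=14: |-13|>|12| out[8]=169, l++
l=7 r=14: |-12|<=|12| out[7]=144, r--
l=7 r=13: |-12|>|-2| out[6]=144, l++
l=8 r=13: |-11|>|-2| out[5]=121, l++
l=9 r=13: |-10|>|-2| out[4]=100, l++
l=10 r=13: |-8|>|-2| out[3]=64, l++
l=11 r=13: |-7|>|-2| out[2]=49, l++
l=12 r=13: |-3|>|-2| out[1]=9, l++
l=13 r=13: |-2|<=|-2| out[0]=4, r--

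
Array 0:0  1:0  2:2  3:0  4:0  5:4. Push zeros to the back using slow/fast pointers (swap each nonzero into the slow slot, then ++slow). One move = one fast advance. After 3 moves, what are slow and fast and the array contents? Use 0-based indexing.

slow=1, fast=3, a=[2, 0, 0, 0, 0, 4]

slow=0 fast=0: a[fast]=0, fast++
slow=0 fast=1: a[fast]=0, fast++
slow=0 fast=2: a[fast]=2≠0 swap→a[0]=2, slow++,fast++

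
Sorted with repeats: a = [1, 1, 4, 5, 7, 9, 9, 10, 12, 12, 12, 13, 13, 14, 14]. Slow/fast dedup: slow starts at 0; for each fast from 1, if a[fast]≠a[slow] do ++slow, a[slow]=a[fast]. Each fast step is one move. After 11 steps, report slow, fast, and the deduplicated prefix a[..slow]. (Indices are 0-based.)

slow=7, fast=12, prefix=[1, 4, 5, 7, 9, 10, 12, 13]

(s=0,f=1) a[fast]=1=a[slow] dup → fast++
(s=0,f=2) a[fast]=4≠a[slow]=1 write a[1]=4 → slow++,fast++
(s=1,f=3) a[fast]=5≠a[slow]=4 write a[2]=5 → slow++,fast++
(s=2,f=4) a[fast]=7≠a[slow]=5 write a[3]=7 → slow++,fast++
(s=3,f=5) a[fast]=9≠a[slow]=7 write a[4]=9 → slow++,fast++
(s=4,f=6) a[fast]=9=a[slow] dup → fast++
(s=4,f=7) a[fast]=10≠a[slow]=9 write a[5]=10 → slow++,fast++
(s=5,f=8) a[fast]=12≠a[slow]=10 write a[6]=12 → slow++,fast++
(s=6,f=9) a[fast]=12=a[slow] dup → fast++
(s=6,f=10) a[fast]=12=a[slow] dup → fast++
(s=6,f=11) a[fast]=13≠a[slow]=12 write a[7]=13 → slow++,fast++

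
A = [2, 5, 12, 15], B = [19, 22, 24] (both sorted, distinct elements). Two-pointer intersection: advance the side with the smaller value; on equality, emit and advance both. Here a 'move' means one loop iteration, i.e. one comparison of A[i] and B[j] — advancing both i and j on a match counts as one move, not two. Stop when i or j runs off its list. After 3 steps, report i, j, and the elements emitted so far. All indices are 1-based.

i=4, j=1, emitted=[]

[i=1,j=1] 2<19 → i++
[i=2,j=1] 5<19 → i++
[i=3,j=1] 12<19 → i++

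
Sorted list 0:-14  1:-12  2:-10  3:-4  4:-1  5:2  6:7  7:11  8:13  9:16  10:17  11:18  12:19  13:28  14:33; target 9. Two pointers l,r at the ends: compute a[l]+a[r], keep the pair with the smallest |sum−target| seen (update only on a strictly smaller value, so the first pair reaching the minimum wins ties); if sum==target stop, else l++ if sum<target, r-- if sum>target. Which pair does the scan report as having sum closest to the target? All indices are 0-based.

pair (-10, 19) with sum 9 (|Δ|=0)

l=0 r=14: -14+33=19 d=10 *, r--
l=0 r=13: -14+28=14 d=5 *, r--
l=0 r=12: -14+19=5 d=4 *, l++
l=1 r=12: -12+19=7 d=2 *, l++
l=2 r=12: -10+19=9 d=0 *, stop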